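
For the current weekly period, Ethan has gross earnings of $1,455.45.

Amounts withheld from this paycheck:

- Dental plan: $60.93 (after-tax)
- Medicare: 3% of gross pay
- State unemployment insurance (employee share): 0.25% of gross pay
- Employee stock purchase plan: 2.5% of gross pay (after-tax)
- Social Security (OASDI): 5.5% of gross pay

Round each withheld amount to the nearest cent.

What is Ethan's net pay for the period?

$1,230.78

Social Security (OASDI): $1,455.45 × 0.055 = $80.05
State unemployment insurance (employee share): $1,455.45 × 0.0025 = $3.64
Medicare: $1,455.45 × 0.03 = $43.66
Dental plan: $60.93
Employee stock purchase plan: $1,455.45 × 0.025 = $36.39
Total deductions = $80.05 + $3.64 + $43.66 + $60.93 + $36.39 = $224.67
Net pay = $1,455.45 − $224.67 = $1,230.78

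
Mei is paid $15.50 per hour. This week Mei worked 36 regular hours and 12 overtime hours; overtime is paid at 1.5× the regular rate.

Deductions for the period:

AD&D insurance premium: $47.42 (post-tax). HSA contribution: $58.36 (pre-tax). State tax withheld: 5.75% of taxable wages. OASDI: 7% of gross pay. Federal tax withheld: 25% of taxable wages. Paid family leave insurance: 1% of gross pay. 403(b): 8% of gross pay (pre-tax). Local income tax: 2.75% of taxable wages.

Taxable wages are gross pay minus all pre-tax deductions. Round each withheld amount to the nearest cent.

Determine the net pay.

$358.89

Regular pay: 36 × $15.50 = $558.00
Overtime pay: 12 × $15.50 × 1.5 = $279.00
Gross pay = $558.00 + $279.00 = $837.00
HSA contribution: $58.36
403(b): $837.00 × 0.08 = $66.96
Pre-tax total = $58.36 + $66.96 = $125.32
Taxable wages = $837.00 − $125.32 = $711.68
Local income tax: $711.68 × 0.0275 = $19.57
Federal tax withheld: $711.68 × 0.25 = $177.92
State tax withheld: $711.68 × 0.0575 = $40.92
Paid family leave insurance: $837.00 × 0.01 = $8.37
OASDI: $837.00 × 0.07 = $58.59
AD&D insurance premium: $47.42
Total deductions = $58.36 + $66.96 + $19.57 + $177.92 + $40.92 + $8.37 + $58.59 + $47.42 = $478.11
Net pay = $837.00 − $478.11 = $358.89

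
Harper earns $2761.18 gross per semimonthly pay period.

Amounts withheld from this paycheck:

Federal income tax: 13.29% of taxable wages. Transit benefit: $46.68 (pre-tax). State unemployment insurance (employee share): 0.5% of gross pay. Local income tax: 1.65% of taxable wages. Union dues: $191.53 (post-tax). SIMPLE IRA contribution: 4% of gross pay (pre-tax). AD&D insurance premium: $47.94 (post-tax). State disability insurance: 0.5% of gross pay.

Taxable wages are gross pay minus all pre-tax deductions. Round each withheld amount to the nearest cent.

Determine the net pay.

SIMPLE IRA contribution: $2761.18 × 0.04 = $110.45
Transit benefit: $46.68
Pre-tax total = $110.45 + $46.68 = $157.13
Taxable wages = $2761.18 − $157.13 = $2604.05
Federal income tax: $2604.05 × 0.1329 = $346.08
Local income tax: $2604.05 × 0.0165 = $42.97
State disability insurance: $2761.18 × 0.005 = $13.81
State unemployment insurance (employee share): $2761.18 × 0.005 = $13.81
Union dues: $191.53
AD&D insurance premium: $47.94
Total deductions = $110.45 + $46.68 + $346.08 + $42.97 + $13.81 + $13.81 + $191.53 + $47.94 = $813.27
Net pay = $2761.18 − $813.27 = $1947.91

$1947.91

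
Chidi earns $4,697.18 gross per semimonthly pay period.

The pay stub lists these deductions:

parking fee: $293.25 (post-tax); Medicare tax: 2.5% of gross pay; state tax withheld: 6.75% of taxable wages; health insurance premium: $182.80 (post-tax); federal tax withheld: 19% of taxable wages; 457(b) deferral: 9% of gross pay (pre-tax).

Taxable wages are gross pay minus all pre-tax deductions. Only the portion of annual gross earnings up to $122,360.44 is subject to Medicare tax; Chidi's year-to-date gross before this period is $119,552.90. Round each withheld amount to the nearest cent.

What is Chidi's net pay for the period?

$2,627.53

457(b) deferral: $4,697.18 × 0.09 = $422.75
Taxable wages = $4,697.18 − $422.75 = $4,274.43
Federal tax withheld: $4,274.43 × 0.19 = $812.14
State tax withheld: $4,274.43 × 0.0675 = $288.52
Medicare tax: only $122,360.44 − $119,552.90 = $2,807.54 of this check is subject → $2,807.54 × 0.025 = $70.19
Parking fee: $293.25
Health insurance premium: $182.80
Total deductions = $422.75 + $812.14 + $288.52 + $70.19 + $293.25 + $182.80 = $2,069.65
Net pay = $4,697.18 − $2,069.65 = $2,627.53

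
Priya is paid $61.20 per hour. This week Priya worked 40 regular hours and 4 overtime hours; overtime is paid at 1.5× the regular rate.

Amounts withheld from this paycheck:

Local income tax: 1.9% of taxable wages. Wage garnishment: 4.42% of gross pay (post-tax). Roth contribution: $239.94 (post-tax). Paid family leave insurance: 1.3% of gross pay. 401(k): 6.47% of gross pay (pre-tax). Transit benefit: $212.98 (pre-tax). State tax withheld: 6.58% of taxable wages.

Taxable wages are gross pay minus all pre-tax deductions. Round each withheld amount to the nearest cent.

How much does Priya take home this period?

$1,813.89

Regular pay: 40 × $61.20 = $2,448.00
Overtime pay: 4 × $61.20 × 1.5 = $367.20
Gross pay = $2,448.00 + $367.20 = $2,815.20
401(k): $2,815.20 × 0.0647 = $182.14
Transit benefit: $212.98
Pre-tax total = $182.14 + $212.98 = $395.12
Taxable wages = $2,815.20 − $395.12 = $2,420.08
State tax withheld: $2,420.08 × 0.0658 = $159.24
Local income tax: $2,420.08 × 0.019 = $45.98
Paid family leave insurance: $2,815.20 × 0.013 = $36.60
Wage garnishment: $2,815.20 × 0.0442 = $124.43
Roth contribution: $239.94
Total deductions = $182.14 + $212.98 + $159.24 + $45.98 + $36.60 + $124.43 + $239.94 = $1,001.31
Net pay = $2,815.20 − $1,001.31 = $1,813.89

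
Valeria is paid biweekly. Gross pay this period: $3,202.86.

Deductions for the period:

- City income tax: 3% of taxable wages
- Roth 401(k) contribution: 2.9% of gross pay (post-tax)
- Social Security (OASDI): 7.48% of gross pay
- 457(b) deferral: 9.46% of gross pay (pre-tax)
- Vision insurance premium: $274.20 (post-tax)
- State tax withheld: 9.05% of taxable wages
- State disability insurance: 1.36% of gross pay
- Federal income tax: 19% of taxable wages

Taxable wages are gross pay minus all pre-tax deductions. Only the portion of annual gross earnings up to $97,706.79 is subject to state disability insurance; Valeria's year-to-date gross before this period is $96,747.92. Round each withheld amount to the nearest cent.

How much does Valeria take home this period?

457(b) deferral: $3,202.86 × 0.0946 = $302.99
Taxable wages = $3,202.86 − $302.99 = $2,899.87
City income tax: $2,899.87 × 0.03 = $87.00
Federal income tax: $2,899.87 × 0.19 = $550.98
State tax withheld: $2,899.87 × 0.0905 = $262.44
Social Security (OASDI): $3,202.86 × 0.0748 = $239.57
State disability insurance: only $97,706.79 − $96,747.92 = $958.87 of this check is subject → $958.87 × 0.0136 = $13.04
Roth 401(k) contribution: $3,202.86 × 0.029 = $92.88
Vision insurance premium: $274.20
Total deductions = $302.99 + $87.00 + $550.98 + $262.44 + $239.57 + $13.04 + $92.88 + $274.20 = $1,823.10
Net pay = $3,202.86 − $1,823.10 = $1,379.76

$1,379.76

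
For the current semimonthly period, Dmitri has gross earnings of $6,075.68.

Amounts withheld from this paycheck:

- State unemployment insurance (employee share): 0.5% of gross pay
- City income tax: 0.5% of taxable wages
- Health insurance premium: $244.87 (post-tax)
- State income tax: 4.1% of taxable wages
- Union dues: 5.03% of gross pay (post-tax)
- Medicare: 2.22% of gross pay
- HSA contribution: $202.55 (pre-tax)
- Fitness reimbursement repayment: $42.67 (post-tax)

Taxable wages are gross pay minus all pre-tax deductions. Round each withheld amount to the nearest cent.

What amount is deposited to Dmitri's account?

HSA contribution: $202.55
Taxable wages = $6,075.68 − $202.55 = $5,873.13
State income tax: $5,873.13 × 0.041 = $240.80
City income tax: $5,873.13 × 0.005 = $29.37
Medicare: $6,075.68 × 0.0222 = $134.88
State unemployment insurance (employee share): $6,075.68 × 0.005 = $30.38
Fitness reimbursement repayment: $42.67
Union dues: $6,075.68 × 0.0503 = $305.61
Health insurance premium: $244.87
Total deductions = $202.55 + $240.80 + $29.37 + $134.88 + $30.38 + $42.67 + $305.61 + $244.87 = $1,231.13
Net pay = $6,075.68 − $1,231.13 = $4,844.55

$4,844.55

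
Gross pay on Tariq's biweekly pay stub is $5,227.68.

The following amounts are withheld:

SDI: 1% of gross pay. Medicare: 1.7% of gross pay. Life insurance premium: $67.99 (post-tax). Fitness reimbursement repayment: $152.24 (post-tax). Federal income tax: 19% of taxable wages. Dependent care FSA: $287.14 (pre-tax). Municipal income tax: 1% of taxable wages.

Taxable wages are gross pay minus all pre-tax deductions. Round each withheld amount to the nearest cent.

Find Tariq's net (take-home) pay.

$3,591.05

Dependent care FSA: $287.14
Taxable wages = $5,227.68 − $287.14 = $4,940.54
Municipal income tax: $4,940.54 × 0.01 = $49.41
Federal income tax: $4,940.54 × 0.19 = $938.70
Medicare: $5,227.68 × 0.017 = $88.87
SDI: $5,227.68 × 0.01 = $52.28
Fitness reimbursement repayment: $152.24
Life insurance premium: $67.99
Total deductions = $287.14 + $49.41 + $938.70 + $88.87 + $52.28 + $152.24 + $67.99 = $1,636.63
Net pay = $5,227.68 − $1,636.63 = $3,591.05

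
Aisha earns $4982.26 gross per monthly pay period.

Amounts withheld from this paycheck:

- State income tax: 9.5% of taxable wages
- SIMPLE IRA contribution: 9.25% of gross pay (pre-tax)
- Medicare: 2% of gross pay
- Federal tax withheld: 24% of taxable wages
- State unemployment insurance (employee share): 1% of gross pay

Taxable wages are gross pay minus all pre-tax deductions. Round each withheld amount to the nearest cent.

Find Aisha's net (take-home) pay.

$2857.26

SIMPLE IRA contribution: $4982.26 × 0.0925 = $460.86
Taxable wages = $4982.26 − $460.86 = $4521.40
Federal tax withheld: $4521.40 × 0.24 = $1085.14
State income tax: $4521.40 × 0.095 = $429.53
Medicare: $4982.26 × 0.02 = $99.65
State unemployment insurance (employee share): $4982.26 × 0.01 = $49.82
Total deductions = $460.86 + $1085.14 + $429.53 + $99.65 + $49.82 = $2125.00
Net pay = $4982.26 − $2125.00 = $2857.26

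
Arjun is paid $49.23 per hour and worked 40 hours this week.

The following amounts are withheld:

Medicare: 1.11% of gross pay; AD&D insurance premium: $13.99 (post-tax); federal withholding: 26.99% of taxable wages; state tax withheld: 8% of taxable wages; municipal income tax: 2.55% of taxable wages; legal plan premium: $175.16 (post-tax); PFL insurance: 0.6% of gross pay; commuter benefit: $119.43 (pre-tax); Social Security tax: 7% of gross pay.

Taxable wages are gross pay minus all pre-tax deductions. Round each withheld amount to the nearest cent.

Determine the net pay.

Gross pay: 40 × $49.23 = $1,969.20
Commuter benefit: $119.43
Taxable wages = $1,969.20 − $119.43 = $1,849.77
Municipal income tax: $1,849.77 × 0.0255 = $47.17
Federal withholding: $1,849.77 × 0.2699 = $499.25
State tax withheld: $1,849.77 × 0.08 = $147.98
PFL insurance: $1,969.20 × 0.006 = $11.82
Social Security tax: $1,969.20 × 0.07 = $137.84
Medicare: $1,969.20 × 0.0111 = $21.86
Legal plan premium: $175.16
AD&D insurance premium: $13.99
Total deductions = $119.43 + $47.17 + $499.25 + $147.98 + $11.82 + $137.84 + $21.86 + $175.16 + $13.99 = $1,174.50
Net pay = $1,969.20 − $1,174.50 = $794.70

$794.70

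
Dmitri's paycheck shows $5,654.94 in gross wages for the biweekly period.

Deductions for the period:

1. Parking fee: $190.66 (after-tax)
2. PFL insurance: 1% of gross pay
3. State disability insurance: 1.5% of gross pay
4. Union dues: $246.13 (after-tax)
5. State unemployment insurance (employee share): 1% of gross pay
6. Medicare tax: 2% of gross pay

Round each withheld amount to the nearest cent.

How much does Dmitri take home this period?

State disability insurance: $5,654.94 × 0.015 = $84.82
State unemployment insurance (employee share): $5,654.94 × 0.01 = $56.55
PFL insurance: $5,654.94 × 0.01 = $56.55
Medicare tax: $5,654.94 × 0.02 = $113.10
Parking fee: $190.66
Union dues: $246.13
Total deductions = $84.82 + $56.55 + $56.55 + $113.10 + $190.66 + $246.13 = $747.81
Net pay = $5,654.94 − $747.81 = $4,907.13

$4,907.13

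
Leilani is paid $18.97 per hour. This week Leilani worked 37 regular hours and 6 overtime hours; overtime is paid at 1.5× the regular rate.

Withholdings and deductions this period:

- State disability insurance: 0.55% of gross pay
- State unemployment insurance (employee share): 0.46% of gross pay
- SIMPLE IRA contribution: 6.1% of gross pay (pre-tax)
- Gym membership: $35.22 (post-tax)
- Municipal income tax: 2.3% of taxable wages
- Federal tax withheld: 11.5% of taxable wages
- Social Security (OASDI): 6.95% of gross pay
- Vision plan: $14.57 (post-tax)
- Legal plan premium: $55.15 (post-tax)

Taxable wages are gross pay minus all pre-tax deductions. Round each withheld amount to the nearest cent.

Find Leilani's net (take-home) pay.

$531.91

Regular pay: 37 × $18.97 = $701.89
Overtime pay: 6 × $18.97 × 1.5 = $170.73
Gross pay = $701.89 + $170.73 = $872.62
SIMPLE IRA contribution: $872.62 × 0.061 = $53.23
Taxable wages = $872.62 − $53.23 = $819.39
Municipal income tax: $819.39 × 0.023 = $18.85
Federal tax withheld: $819.39 × 0.115 = $94.23
State disability insurance: $872.62 × 0.0055 = $4.80
Social Security (OASDI): $872.62 × 0.0695 = $60.65
State unemployment insurance (employee share): $872.62 × 0.0046 = $4.01
Gym membership: $35.22
Legal plan premium: $55.15
Vision plan: $14.57
Total deductions = $53.23 + $18.85 + $94.23 + $4.80 + $60.65 + $4.01 + $35.22 + $55.15 + $14.57 = $340.71
Net pay = $872.62 − $340.71 = $531.91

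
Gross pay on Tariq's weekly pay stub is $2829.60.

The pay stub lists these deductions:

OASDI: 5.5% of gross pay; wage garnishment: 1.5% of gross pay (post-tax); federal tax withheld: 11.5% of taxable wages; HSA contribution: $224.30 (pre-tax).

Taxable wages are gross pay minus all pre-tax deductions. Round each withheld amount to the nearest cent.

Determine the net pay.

$2107.62

HSA contribution: $224.30
Taxable wages = $2829.60 − $224.30 = $2605.30
Federal tax withheld: $2605.30 × 0.115 = $299.61
OASDI: $2829.60 × 0.055 = $155.63
Wage garnishment: $2829.60 × 0.015 = $42.44
Total deductions = $224.30 + $299.61 + $155.63 + $42.44 = $721.98
Net pay = $2829.60 − $721.98 = $2107.62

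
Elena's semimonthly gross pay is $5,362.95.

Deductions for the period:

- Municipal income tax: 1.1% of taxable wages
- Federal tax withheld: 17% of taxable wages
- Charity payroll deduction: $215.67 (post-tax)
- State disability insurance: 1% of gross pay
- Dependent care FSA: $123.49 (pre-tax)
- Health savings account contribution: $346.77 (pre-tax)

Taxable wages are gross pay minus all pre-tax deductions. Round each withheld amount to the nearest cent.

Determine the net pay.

$3,737.81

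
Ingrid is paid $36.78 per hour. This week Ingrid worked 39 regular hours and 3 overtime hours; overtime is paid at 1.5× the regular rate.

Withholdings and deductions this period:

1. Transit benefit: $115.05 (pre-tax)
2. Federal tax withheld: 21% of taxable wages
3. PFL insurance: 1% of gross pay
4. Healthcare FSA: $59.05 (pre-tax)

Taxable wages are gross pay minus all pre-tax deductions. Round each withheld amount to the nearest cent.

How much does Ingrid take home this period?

$1110.41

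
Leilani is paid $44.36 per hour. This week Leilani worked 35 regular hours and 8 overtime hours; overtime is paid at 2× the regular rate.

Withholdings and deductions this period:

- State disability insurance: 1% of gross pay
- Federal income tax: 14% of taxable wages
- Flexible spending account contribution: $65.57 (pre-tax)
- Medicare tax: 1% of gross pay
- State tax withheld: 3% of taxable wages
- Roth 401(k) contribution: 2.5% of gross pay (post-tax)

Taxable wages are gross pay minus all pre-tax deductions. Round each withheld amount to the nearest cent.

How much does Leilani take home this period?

Regular pay: 35 × $44.36 = $1,552.60
Overtime pay: 8 × $44.36 × 2 = $709.76
Gross pay = $1,552.60 + $709.76 = $2,262.36
Flexible spending account contribution: $65.57
Taxable wages = $2,262.36 − $65.57 = $2,196.79
State tax withheld: $2,196.79 × 0.03 = $65.90
Federal income tax: $2,196.79 × 0.14 = $307.55
State disability insurance: $2,262.36 × 0.01 = $22.62
Medicare tax: $2,262.36 × 0.01 = $22.62
Roth 401(k) contribution: $2,262.36 × 0.025 = $56.56
Total deductions = $65.57 + $65.90 + $307.55 + $22.62 + $22.62 + $56.56 = $540.82
Net pay = $2,262.36 − $540.82 = $1,721.54

$1,721.54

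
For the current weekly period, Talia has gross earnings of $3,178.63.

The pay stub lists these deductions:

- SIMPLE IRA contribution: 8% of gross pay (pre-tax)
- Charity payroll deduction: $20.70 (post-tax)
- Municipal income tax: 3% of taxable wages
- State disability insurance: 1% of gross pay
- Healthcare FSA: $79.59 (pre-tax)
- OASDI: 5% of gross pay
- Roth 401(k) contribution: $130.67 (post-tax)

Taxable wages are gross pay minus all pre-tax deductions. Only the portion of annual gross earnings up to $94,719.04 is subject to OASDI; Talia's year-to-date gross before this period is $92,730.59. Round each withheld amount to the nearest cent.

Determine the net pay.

Healthcare FSA: $79.59
SIMPLE IRA contribution: $3,178.63 × 0.08 = $254.29
Pre-tax total = $79.59 + $254.29 = $333.88
Taxable wages = $3,178.63 − $333.88 = $2,844.75
Municipal income tax: $2,844.75 × 0.03 = $85.34
State disability insurance: $3,178.63 × 0.01 = $31.79
OASDI: only $94,719.04 − $92,730.59 = $1,988.45 of this check is subject → $1,988.45 × 0.05 = $99.42
Roth 401(k) contribution: $130.67
Charity payroll deduction: $20.70
Total deductions = $79.59 + $254.29 + $85.34 + $31.79 + $99.42 + $130.67 + $20.70 = $701.80
Net pay = $3,178.63 − $701.80 = $2,476.83

$2,476.83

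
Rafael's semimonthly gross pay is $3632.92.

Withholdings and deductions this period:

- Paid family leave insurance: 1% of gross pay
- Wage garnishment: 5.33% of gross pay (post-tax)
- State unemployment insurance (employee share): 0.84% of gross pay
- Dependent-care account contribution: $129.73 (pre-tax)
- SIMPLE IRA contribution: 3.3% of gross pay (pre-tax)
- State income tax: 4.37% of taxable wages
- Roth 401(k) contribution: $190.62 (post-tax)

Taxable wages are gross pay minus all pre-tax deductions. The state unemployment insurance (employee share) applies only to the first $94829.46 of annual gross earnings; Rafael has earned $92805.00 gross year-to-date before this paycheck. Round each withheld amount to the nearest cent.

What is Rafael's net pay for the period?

$2797.86

Dependent-care account contribution: $129.73
SIMPLE IRA contribution: $3632.92 × 0.033 = $119.89
Pre-tax total = $129.73 + $119.89 = $249.62
Taxable wages = $3632.92 − $249.62 = $3383.30
State income tax: $3383.30 × 0.0437 = $147.85
Paid family leave insurance: $3632.92 × 0.01 = $36.33
State unemployment insurance (employee share): only $94829.46 − $92805.00 = $2024.46 of this check is subject → $2024.46 × 0.0084 = $17.01
Wage garnishment: $3632.92 × 0.0533 = $193.63
Roth 401(k) contribution: $190.62
Total deductions = $129.73 + $119.89 + $147.85 + $36.33 + $17.01 + $193.63 + $190.62 = $835.06
Net pay = $3632.92 − $835.06 = $2797.86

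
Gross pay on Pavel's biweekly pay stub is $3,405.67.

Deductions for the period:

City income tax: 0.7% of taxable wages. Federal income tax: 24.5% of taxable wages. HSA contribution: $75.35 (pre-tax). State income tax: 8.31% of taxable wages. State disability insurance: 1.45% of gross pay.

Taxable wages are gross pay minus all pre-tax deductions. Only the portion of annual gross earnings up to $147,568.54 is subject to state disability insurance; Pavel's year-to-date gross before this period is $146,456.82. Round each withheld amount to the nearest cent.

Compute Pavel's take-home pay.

$2,198.21

HSA contribution: $75.35
Taxable wages = $3,405.67 − $75.35 = $3,330.32
Federal income tax: $3,330.32 × 0.245 = $815.93
City income tax: $3,330.32 × 0.007 = $23.31
State income tax: $3,330.32 × 0.0831 = $276.75
State disability insurance: only $147,568.54 − $146,456.82 = $1,111.72 of this check is subject → $1,111.72 × 0.0145 = $16.12
Total deductions = $75.35 + $815.93 + $23.31 + $276.75 + $16.12 = $1,207.46
Net pay = $3,405.67 − $1,207.46 = $2,198.21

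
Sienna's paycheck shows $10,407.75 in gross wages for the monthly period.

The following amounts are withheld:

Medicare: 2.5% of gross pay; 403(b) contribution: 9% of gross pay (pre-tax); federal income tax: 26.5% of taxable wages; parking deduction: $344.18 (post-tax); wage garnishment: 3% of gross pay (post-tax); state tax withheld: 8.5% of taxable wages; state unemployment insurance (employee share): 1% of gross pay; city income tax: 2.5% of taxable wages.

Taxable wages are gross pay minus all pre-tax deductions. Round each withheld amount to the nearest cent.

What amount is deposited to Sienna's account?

$4,898.72

403(b) contribution: $10,407.75 × 0.09 = $936.70
Taxable wages = $10,407.75 − $936.70 = $9,471.05
Federal income tax: $9,471.05 × 0.265 = $2,509.83
State tax withheld: $9,471.05 × 0.085 = $805.04
City income tax: $9,471.05 × 0.025 = $236.78
Medicare: $10,407.75 × 0.025 = $260.19
State unemployment insurance (employee share): $10,407.75 × 0.01 = $104.08
Parking deduction: $344.18
Wage garnishment: $10,407.75 × 0.03 = $312.23
Total deductions = $936.70 + $2,509.83 + $805.04 + $236.78 + $260.19 + $104.08 + $344.18 + $312.23 = $5,509.03
Net pay = $10,407.75 − $5,509.03 = $4,898.72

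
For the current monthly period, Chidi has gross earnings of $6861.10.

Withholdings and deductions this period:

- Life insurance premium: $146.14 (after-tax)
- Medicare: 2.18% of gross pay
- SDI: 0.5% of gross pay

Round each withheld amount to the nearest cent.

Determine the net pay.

$6531.08

SDI: $6861.10 × 0.005 = $34.31
Medicare: $6861.10 × 0.0218 = $149.57
Life insurance premium: $146.14
Total deductions = $34.31 + $149.57 + $146.14 = $330.02
Net pay = $6861.10 − $330.02 = $6531.08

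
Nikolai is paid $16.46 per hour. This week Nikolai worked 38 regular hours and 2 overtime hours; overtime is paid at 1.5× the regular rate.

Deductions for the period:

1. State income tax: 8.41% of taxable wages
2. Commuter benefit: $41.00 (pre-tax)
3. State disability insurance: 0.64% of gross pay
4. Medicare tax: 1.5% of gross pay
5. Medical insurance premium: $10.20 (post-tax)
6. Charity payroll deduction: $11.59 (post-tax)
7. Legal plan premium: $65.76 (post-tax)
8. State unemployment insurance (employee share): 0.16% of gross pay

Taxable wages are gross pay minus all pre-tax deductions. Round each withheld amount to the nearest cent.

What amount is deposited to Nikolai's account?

$477.48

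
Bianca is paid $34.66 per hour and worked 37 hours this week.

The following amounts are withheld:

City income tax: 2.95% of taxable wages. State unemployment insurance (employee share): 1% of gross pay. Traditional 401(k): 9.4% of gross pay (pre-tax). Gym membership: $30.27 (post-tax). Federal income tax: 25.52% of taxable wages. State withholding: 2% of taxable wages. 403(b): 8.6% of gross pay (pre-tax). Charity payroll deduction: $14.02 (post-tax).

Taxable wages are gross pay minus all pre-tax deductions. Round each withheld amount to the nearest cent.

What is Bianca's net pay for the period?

$674.06

Gross pay: 37 × $34.66 = $1,282.42
Traditional 401(k): $1,282.42 × 0.094 = $120.55
403(b): $1,282.42 × 0.086 = $110.29
Pre-tax total = $120.55 + $110.29 = $230.84
Taxable wages = $1,282.42 − $230.84 = $1,051.58
Federal income tax: $1,051.58 × 0.2552 = $268.36
State withholding: $1,051.58 × 0.02 = $21.03
City income tax: $1,051.58 × 0.0295 = $31.02
State unemployment insurance (employee share): $1,282.42 × 0.01 = $12.82
Gym membership: $30.27
Charity payroll deduction: $14.02
Total deductions = $120.55 + $110.29 + $268.36 + $21.03 + $31.02 + $12.82 + $30.27 + $14.02 = $608.36
Net pay = $1,282.42 − $608.36 = $674.06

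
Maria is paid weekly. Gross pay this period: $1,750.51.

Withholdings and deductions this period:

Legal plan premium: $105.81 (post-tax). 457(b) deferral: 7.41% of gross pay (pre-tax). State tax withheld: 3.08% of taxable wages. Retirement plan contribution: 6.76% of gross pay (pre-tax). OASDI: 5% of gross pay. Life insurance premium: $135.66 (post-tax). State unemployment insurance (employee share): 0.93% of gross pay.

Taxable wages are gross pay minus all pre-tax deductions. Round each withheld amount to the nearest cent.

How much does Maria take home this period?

$1,110.91

457(b) deferral: $1,750.51 × 0.0741 = $129.71
Retirement plan contribution: $1,750.51 × 0.0676 = $118.33
Pre-tax total = $129.71 + $118.33 = $248.04
Taxable wages = $1,750.51 − $248.04 = $1,502.47
State tax withheld: $1,502.47 × 0.0308 = $46.28
State unemployment insurance (employee share): $1,750.51 × 0.0093 = $16.28
OASDI: $1,750.51 × 0.05 = $87.53
Life insurance premium: $135.66
Legal plan premium: $105.81
Total deductions = $129.71 + $118.33 + $46.28 + $16.28 + $87.53 + $135.66 + $105.81 = $639.60
Net pay = $1,750.51 − $639.60 = $1,110.91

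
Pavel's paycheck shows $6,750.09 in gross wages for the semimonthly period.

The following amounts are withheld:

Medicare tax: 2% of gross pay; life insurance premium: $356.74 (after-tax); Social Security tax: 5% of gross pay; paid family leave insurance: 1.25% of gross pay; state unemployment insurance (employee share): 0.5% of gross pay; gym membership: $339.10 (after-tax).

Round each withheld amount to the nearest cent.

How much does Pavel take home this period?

$5,463.62

State unemployment insurance (employee share): $6,750.09 × 0.005 = $33.75
Paid family leave insurance: $6,750.09 × 0.0125 = $84.38
Social Security tax: $6,750.09 × 0.05 = $337.50
Medicare tax: $6,750.09 × 0.02 = $135.00
Gym membership: $339.10
Life insurance premium: $356.74
Total deductions = $33.75 + $84.38 + $337.50 + $135.00 + $339.10 + $356.74 = $1,286.47
Net pay = $6,750.09 − $1,286.47 = $5,463.62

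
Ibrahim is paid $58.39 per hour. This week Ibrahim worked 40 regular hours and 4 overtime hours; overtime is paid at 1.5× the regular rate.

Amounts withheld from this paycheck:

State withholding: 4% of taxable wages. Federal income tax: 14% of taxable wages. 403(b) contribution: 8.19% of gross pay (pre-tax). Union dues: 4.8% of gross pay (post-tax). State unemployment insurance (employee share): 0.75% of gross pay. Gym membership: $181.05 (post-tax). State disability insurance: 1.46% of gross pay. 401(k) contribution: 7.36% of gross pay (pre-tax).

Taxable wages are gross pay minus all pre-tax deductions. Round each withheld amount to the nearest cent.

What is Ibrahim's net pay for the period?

Regular pay: 40 × $58.39 = $2,335.60
Overtime pay: 4 × $58.39 × 1.5 = $350.34
Gross pay = $2,335.60 + $350.34 = $2,685.94
401(k) contribution: $2,685.94 × 0.0736 = $197.69
403(b) contribution: $2,685.94 × 0.0819 = $219.98
Pre-tax total = $197.69 + $219.98 = $417.67
Taxable wages = $2,685.94 − $417.67 = $2,268.27
State withholding: $2,268.27 × 0.04 = $90.73
Federal income tax: $2,268.27 × 0.14 = $317.56
State disability insurance: $2,685.94 × 0.0146 = $39.21
State unemployment insurance (employee share): $2,685.94 × 0.0075 = $20.14
Union dues: $2,685.94 × 0.048 = $128.93
Gym membership: $181.05
Total deductions = $197.69 + $219.98 + $90.73 + $317.56 + $39.21 + $20.14 + $128.93 + $181.05 = $1,195.29
Net pay = $2,685.94 − $1,195.29 = $1,490.65

$1,490.65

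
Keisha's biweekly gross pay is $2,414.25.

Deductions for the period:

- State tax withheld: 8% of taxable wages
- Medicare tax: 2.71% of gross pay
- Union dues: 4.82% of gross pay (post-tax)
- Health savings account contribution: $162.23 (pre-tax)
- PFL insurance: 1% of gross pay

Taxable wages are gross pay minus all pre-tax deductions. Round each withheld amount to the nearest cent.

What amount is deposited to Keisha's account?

Health savings account contribution: $162.23
Taxable wages = $2,414.25 − $162.23 = $2,252.02
State tax withheld: $2,252.02 × 0.08 = $180.16
PFL insurance: $2,414.25 × 0.01 = $24.14
Medicare tax: $2,414.25 × 0.0271 = $65.43
Union dues: $2,414.25 × 0.0482 = $116.37
Total deductions = $162.23 + $180.16 + $24.14 + $65.43 + $116.37 = $548.33
Net pay = $2,414.25 − $548.33 = $1,865.92

$1,865.92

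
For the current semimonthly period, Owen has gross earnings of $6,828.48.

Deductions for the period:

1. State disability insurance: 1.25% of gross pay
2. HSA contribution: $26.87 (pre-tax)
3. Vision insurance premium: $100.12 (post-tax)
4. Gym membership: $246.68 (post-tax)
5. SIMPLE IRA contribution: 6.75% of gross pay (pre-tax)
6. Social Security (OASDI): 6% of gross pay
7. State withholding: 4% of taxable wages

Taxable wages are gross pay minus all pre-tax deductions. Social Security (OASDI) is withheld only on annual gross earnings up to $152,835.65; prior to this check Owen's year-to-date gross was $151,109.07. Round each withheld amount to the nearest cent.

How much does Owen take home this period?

HSA contribution: $26.87
SIMPLE IRA contribution: $6,828.48 × 0.0675 = $460.92
Pre-tax total = $26.87 + $460.92 = $487.79
Taxable wages = $6,828.48 − $487.79 = $6,340.69
State withholding: $6,340.69 × 0.04 = $253.63
State disability insurance: $6,828.48 × 0.0125 = $85.36
Social Security (OASDI): only $152,835.65 − $151,109.07 = $1,726.58 of this check is subject → $1,726.58 × 0.06 = $103.59
Vision insurance premium: $100.12
Gym membership: $246.68
Total deductions = $26.87 + $460.92 + $253.63 + $85.36 + $103.59 + $100.12 + $246.68 = $1,277.17
Net pay = $6,828.48 − $1,277.17 = $5,551.31

$5,551.31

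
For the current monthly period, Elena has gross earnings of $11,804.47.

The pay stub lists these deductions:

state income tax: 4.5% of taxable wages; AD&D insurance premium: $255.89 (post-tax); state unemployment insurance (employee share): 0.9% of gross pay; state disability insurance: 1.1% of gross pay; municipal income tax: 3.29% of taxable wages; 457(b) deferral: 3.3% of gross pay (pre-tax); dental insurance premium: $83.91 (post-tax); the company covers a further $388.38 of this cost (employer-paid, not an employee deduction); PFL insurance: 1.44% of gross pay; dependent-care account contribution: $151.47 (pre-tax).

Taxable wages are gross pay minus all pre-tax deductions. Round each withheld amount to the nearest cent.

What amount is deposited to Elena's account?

$9,640.15

Dependent-care account contribution: $151.47
457(b) deferral: $11,804.47 × 0.033 = $389.55
Pre-tax total = $151.47 + $389.55 = $541.02
Taxable wages = $11,804.47 − $541.02 = $11,263.45
Municipal income tax: $11,263.45 × 0.0329 = $370.57
State income tax: $11,263.45 × 0.045 = $506.86
State unemployment insurance (employee share): $11,804.47 × 0.009 = $106.24
State disability insurance: $11,804.47 × 0.011 = $129.85
PFL insurance: $11,804.47 × 0.0144 = $169.98
Dental insurance premium: $83.91
AD&D insurance premium: $255.89
(Employer's $388.38 toward dental insurance premium is not withheld from the employee.)
Total deductions = $151.47 + $389.55 + $370.57 + $506.86 + $106.24 + $129.85 + $169.98 + $83.91 + $255.89 = $2,164.32
Net pay = $11,804.47 − $2,164.32 = $9,640.15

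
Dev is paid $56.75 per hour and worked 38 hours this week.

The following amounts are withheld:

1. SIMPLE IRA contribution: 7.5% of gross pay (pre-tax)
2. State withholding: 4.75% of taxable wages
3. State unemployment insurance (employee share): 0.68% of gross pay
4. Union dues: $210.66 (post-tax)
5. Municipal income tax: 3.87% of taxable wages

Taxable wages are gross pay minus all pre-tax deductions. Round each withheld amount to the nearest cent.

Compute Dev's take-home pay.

$1,597.49

Gross pay: 38 × $56.75 = $2,156.50
SIMPLE IRA contribution: $2,156.50 × 0.075 = $161.74
Taxable wages = $2,156.50 − $161.74 = $1,994.76
State withholding: $1,994.76 × 0.0475 = $94.75
Municipal income tax: $1,994.76 × 0.0387 = $77.20
State unemployment insurance (employee share): $2,156.50 × 0.0068 = $14.66
Union dues: $210.66
Total deductions = $161.74 + $94.75 + $77.20 + $14.66 + $210.66 = $559.01
Net pay = $2,156.50 − $559.01 = $1,597.49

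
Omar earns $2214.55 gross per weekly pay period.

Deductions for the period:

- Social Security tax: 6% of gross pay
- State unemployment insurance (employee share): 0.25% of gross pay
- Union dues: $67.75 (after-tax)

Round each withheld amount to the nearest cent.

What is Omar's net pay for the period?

$2008.39

State unemployment insurance (employee share): $2214.55 × 0.0025 = $5.54
Social Security tax: $2214.55 × 0.06 = $132.87
Union dues: $67.75
Total deductions = $5.54 + $132.87 + $67.75 = $206.16
Net pay = $2214.55 − $206.16 = $2008.39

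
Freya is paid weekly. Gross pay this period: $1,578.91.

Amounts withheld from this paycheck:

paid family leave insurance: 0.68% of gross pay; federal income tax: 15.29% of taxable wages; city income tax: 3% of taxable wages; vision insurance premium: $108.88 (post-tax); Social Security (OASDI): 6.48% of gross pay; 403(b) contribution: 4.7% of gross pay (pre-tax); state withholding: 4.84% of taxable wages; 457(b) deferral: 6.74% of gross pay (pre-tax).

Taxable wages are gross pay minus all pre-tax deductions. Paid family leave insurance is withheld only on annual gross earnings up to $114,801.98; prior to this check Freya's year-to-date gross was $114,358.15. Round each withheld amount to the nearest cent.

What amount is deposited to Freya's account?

$860.64

457(b) deferral: $1,578.91 × 0.0674 = $106.42
403(b) contribution: $1,578.91 × 0.047 = $74.21
Pre-tax total = $106.42 + $74.21 = $180.63
Taxable wages = $1,578.91 − $180.63 = $1,398.28
City income tax: $1,398.28 × 0.03 = $41.95
Federal income tax: $1,398.28 × 0.1529 = $213.80
State withholding: $1,398.28 × 0.0484 = $67.68
Paid family leave insurance: only $114,801.98 − $114,358.15 = $443.83 of this check is subject → $443.83 × 0.0068 = $3.02
Social Security (OASDI): $1,578.91 × 0.0648 = $102.31
Vision insurance premium: $108.88
Total deductions = $106.42 + $74.21 + $41.95 + $213.80 + $67.68 + $3.02 + $102.31 + $108.88 = $718.27
Net pay = $1,578.91 − $718.27 = $860.64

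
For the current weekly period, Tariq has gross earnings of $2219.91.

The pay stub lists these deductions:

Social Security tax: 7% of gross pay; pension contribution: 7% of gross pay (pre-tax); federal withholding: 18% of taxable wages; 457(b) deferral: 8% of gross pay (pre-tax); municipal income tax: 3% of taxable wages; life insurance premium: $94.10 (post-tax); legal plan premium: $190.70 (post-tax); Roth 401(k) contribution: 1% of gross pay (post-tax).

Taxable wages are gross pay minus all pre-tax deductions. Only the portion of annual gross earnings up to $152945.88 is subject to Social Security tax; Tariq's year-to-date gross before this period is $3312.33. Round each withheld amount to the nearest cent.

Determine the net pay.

$1028.28

457(b) deferral: $2219.91 × 0.08 = $177.59
Pension contribution: $2219.91 × 0.07 = $155.39
Pre-tax total = $177.59 + $155.39 = $332.98
Taxable wages = $2219.91 − $332.98 = $1886.93
Federal withholding: $1886.93 × 0.18 = $339.65
Municipal income tax: $1886.93 × 0.03 = $56.61
Social Security tax: cap not yet reached, full $2219.91 is subject → $2219.91 × 0.07 = $155.39
Legal plan premium: $190.70
Roth 401(k) contribution: $2219.91 × 0.01 = $22.20
Life insurance premium: $94.10
Total deductions = $177.59 + $155.39 + $339.65 + $56.61 + $155.39 + $190.70 + $22.20 + $94.10 = $1191.63
Net pay = $2219.91 − $1191.63 = $1028.28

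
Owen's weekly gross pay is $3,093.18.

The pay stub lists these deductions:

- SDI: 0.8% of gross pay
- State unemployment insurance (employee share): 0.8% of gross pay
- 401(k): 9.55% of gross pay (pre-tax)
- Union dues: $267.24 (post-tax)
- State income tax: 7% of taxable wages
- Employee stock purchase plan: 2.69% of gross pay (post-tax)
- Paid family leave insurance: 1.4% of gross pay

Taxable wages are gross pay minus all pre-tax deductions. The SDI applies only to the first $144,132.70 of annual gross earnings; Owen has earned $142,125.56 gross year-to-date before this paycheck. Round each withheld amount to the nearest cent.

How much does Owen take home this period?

401(k): $3,093.18 × 0.0955 = $295.40
Taxable wages = $3,093.18 − $295.40 = $2,797.78
State income tax: $2,797.78 × 0.07 = $195.84
Paid family leave insurance: $3,093.18 × 0.014 = $43.30
State unemployment insurance (employee share): $3,093.18 × 0.008 = $24.75
SDI: only $144,132.70 − $142,125.56 = $2,007.14 of this check is subject → $2,007.14 × 0.008 = $16.06
Employee stock purchase plan: $3,093.18 × 0.0269 = $83.21
Union dues: $267.24
Total deductions = $295.40 + $195.84 + $43.30 + $24.75 + $16.06 + $83.21 + $267.24 = $925.80
Net pay = $3,093.18 − $925.80 = $2,167.38

$2,167.38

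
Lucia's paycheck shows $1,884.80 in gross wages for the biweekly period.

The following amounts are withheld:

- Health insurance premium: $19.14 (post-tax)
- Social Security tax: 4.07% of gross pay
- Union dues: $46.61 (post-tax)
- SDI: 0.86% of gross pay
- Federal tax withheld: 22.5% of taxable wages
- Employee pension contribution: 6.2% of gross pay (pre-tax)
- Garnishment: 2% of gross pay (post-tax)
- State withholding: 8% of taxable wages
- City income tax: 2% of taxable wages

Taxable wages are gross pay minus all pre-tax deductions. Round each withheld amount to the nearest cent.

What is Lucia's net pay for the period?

$996.98

Employee pension contribution: $1,884.80 × 0.062 = $116.86
Taxable wages = $1,884.80 − $116.86 = $1,767.94
State withholding: $1,767.94 × 0.08 = $141.44
Federal tax withheld: $1,767.94 × 0.225 = $397.79
City income tax: $1,767.94 × 0.02 = $35.36
Social Security tax: $1,884.80 × 0.0407 = $76.71
SDI: $1,884.80 × 0.0086 = $16.21
Health insurance premium: $19.14
Garnishment: $1,884.80 × 0.02 = $37.70
Union dues: $46.61
Total deductions = $116.86 + $141.44 + $397.79 + $35.36 + $76.71 + $16.21 + $19.14 + $37.70 + $46.61 = $887.82
Net pay = $1,884.80 − $887.82 = $996.98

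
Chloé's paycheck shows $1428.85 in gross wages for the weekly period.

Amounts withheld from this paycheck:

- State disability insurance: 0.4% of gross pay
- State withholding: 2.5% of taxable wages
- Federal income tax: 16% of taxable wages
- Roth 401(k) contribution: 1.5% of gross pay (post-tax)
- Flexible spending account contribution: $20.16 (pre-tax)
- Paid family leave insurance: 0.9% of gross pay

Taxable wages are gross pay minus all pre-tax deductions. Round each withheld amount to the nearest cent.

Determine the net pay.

$1108.07

Flexible spending account contribution: $20.16
Taxable wages = $1428.85 − $20.16 = $1408.69
State withholding: $1408.69 × 0.025 = $35.22
Federal income tax: $1408.69 × 0.16 = $225.39
Paid family leave insurance: $1428.85 × 0.009 = $12.86
State disability insurance: $1428.85 × 0.004 = $5.72
Roth 401(k) contribution: $1428.85 × 0.015 = $21.43
Total deductions = $20.16 + $35.22 + $225.39 + $12.86 + $5.72 + $21.43 = $320.78
Net pay = $1428.85 − $320.78 = $1108.07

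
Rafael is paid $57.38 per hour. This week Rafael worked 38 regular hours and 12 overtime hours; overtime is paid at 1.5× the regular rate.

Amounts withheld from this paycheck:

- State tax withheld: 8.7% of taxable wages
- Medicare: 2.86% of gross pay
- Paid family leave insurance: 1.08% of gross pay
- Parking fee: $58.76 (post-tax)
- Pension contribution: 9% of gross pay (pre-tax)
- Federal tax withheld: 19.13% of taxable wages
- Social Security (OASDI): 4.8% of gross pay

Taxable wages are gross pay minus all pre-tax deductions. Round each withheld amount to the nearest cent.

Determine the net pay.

Regular pay: 38 × $57.38 = $2180.44
Overtime pay: 12 × $57.38 × 1.5 = $1032.84
Gross pay = $2180.44 + $1032.84 = $3213.28
Pension contribution: $3213.28 × 0.09 = $289.20
Taxable wages = $3213.28 − $289.20 = $2924.08
Federal tax withheld: $2924.08 × 0.1913 = $559.38
State tax withheld: $2924.08 × 0.087 = $254.39
Social Security (OASDI): $3213.28 × 0.048 = $154.24
Medicare: $3213.28 × 0.0286 = $91.90
Paid family leave insurance: $3213.28 × 0.0108 = $34.70
Parking fee: $58.76
Total deductions = $289.20 + $559.38 + $254.39 + $154.24 + $91.90 + $34.70 + $58.76 = $1442.57
Net pay = $3213.28 − $1442.57 = $1770.71

$1770.71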